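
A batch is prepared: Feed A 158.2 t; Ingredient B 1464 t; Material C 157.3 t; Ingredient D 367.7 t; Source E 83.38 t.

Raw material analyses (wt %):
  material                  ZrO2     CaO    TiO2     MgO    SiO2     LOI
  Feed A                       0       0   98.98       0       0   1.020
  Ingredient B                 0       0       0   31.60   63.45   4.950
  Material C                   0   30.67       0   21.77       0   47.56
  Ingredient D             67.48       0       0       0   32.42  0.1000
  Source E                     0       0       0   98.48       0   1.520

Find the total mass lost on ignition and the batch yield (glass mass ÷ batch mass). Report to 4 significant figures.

Every computation holds full precision from first step to last. Values along the way are displayed rounded off to 4 significant digits between the steps; every reported value is rounded a single time; derived quantities (the five compositions, the totals, net glass mass, ignition loss, the yield) are carried at exact precision from the weighed amounts at 2080 t of glass precisely as stated by either problem or answer.
Loss on ignition, line by line:
  Feed A: 158.2 × 0.01020 = 1.614 t
  Ingredient B: 1464 × 0.04950 = 72.47 t
  Material C: 157.3 × 0.4756 = 74.81 t
  Ingredient D: 367.7 × 0.001000 = 0.3677 t
  Source E: 83.38 × 0.01520 = 1.267 t
Total LOI = 150.5 t
Glass = batch − LOI = 2231 − 150.5 = 2080 t

LOI loss = 150.5 t; glass = 2080 t; yield = 93.25%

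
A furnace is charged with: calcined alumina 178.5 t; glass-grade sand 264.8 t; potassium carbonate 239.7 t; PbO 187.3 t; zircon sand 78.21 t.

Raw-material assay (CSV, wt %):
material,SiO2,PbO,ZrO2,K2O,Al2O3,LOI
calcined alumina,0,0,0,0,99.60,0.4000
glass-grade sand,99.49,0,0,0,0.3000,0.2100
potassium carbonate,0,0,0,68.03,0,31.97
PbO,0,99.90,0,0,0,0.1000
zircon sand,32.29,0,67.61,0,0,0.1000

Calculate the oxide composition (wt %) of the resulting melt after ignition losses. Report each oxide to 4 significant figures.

Glass mass = 870.3 t (batch 948.5 − LOI 78.17).
Composition: SiO2 33.17%, PbO 21.50%, ZrO2 6.076%, K2O 18.74%, Al2O3 20.52%

The intermediate values appear, rounded to four significant digits, between the steps. All internal work holds full precision in every operation. Each reported value is rounded just once. The derived quantities, which include totals, five oxide percentages, yield, glass mass, ignition loss, are recomputed at full float precision, exactly as shown in the problem or answer text, from the weighed amounts per 870.3 t of glass.
What the batch supplies per oxide:
  SiO2: 264.8·0.9949 + 78.21·0.3229 = 288.7 t
  PbO: 187.3·0.9990 = 187.1 t
  ZrO2: 78.21·0.6761 = 52.88 t
  K2O: 239.7·0.6803 = 163.1 t
  Al2O3: 178.5·0.9960 + 264.8·0.003000 = 178.6 t
LOI: 178.5·0.004000 + 264.8·0.002100 + 239.7·0.3197 + 187.3·0.001000 + 78.21·0.001000 = 78.17 t
batch − LOI leaves glass = 948.5 − 78.17 = 870.3 t (= Σ oxide masses)
percent share: oxide ÷ glass, ×100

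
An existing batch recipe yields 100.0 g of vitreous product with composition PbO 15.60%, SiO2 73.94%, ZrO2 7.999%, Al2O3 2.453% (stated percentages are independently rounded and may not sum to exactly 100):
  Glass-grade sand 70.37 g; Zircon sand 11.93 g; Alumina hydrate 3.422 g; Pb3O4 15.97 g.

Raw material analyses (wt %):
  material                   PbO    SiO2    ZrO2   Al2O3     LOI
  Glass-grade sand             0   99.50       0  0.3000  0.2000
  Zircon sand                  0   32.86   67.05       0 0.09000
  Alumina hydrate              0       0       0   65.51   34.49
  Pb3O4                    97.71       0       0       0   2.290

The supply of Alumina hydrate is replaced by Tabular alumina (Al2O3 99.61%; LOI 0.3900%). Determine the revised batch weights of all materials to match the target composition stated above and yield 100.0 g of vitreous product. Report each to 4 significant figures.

Revised batch per 100.0 g vitreous product:
  Glass-grade sand: 70.37 g
  Zircon sand: 11.93 g
  Tabular alumina: 2.251 g
  Pb3O4: 15.97 g
Total batch = 100.5 g; LOI loss = 0.5260 g

Every computation keeps full precision at all times; values along the way are displayed (rounded to four significant digits) at each printed step; every reported value is rounded once only; the derived quantities are recomputed from the batch weights for 100.0 g of glass in exact precision (ignition loss, totals, glass mass, four oxide percentages, yield), as given in either problem or answer.
Target oxide masses per 100.0 g vitreous product:
  PbO: 15.60% × 100.0 = 15.60 g
  SiO2: 73.94% × 100.0 = 73.94 g
  ZrO2: 7.999% × 100.0 = 7.999 g
  Al2O3: 2.453% × 100.0 = 2.453 g
A balance pass over the oxides, using the reported weights, for the quoted basis mass (each sum matches its target mass given rounding of the digits):
  PbO: 15.97·0.9771 = 15.60 g (target 15.60 g)
  SiO2: 70.37·0.9950 + 11.93·0.3286 = 73.94 g (target 73.94 g)
  ZrO2: 11.93·0.6705 = 7.999 g (target 7.999 g)
  Al2O3: 70.37·0.003000 + 2.251·0.9961 = 2.453 g (target 2.453 g)
Consistency of the glass mass: Σ batch − LOI loss = 100.0 g (oxide target masses add up to 99.99 g; against the stated basis, 100.0 g — differing by rounding only).
Adding the batch up: Σ batch = 100.5 g; ignition loss, Σ(batch × LOI) = 0.5260 g; yield: glass divided by total = 99.48%.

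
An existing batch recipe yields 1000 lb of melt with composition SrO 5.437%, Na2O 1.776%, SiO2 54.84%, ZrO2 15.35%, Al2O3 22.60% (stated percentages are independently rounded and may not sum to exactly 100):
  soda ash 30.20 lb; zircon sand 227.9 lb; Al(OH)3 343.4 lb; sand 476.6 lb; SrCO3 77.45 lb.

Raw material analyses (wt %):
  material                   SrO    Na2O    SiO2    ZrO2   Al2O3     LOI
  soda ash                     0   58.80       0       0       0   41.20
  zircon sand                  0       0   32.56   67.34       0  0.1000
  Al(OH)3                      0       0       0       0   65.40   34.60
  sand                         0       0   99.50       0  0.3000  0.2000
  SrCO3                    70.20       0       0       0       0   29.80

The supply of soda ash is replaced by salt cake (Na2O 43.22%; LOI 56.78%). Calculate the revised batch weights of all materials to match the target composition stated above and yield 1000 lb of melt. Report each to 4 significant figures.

Each numeric step maintains full float precision in all steps. Rounding to 4 significant digits governs every in-between result as displayed — exactly one rounding lands on each reported result; all derived quantities, including the five compositions, yield, net glass mass, the totals, ignition loss, are recomputed using the weight values on 1000 lb of glass at exact precision as they appear in the problem or the answer.
The oxide mass targets at 1000 lb melt:
  SrO: 5.437% × 1000 = 54.37 lb
  Na2O: 1.776% × 1000 = 17.76 lb
  SiO2: 54.84% × 1000 = 548.4 lb
  ZrO2: 15.35% × 1000 = 153.5 lb
  Al2O3: 22.60% × 1000 = 226.0 lb
A balance pass over the oxides, working from each reported weight, relative to the basis at hand (sum by sum, the targets are met within answer rounding):
  SrO: 77.45·0.7020 = 54.37 lb (target 54.37 lb)
  Na2O: 41.09·0.4322 = 17.76 lb (target 17.76 lb)
  SiO2: 227.9·0.3256 + 476.6·0.9950 = 548.4 lb (target 548.4 lb)
  ZrO2: 227.9·0.6734 = 153.5 lb (target 153.5 lb)
  Al2O3: 343.4·0.6540 + 476.6·0.003000 = 226.0 lb (target 226.0 lb)
Consistency of the glass mass: batch Σ − ignition loss = 1000 lb (the Σ of target masses is 1000 lb; versus the stated basis of 1000 lb — a pure rounding effect).
Total batch = Σ batch = 1166 lb; loss to ignition Σ batch·LOI = 166.4 lb; yield = glass ÷ total batch = 85.73%.

Revised batch per 1000 lb melt:
  salt cake: 41.09 lb
  zircon sand: 227.9 lb
  Al(OH)3: 343.4 lb
  sand: 476.6 lb
  SrCO3: 77.45 lb
Total batch = 1166 lb; LOI loss = 166.4 lb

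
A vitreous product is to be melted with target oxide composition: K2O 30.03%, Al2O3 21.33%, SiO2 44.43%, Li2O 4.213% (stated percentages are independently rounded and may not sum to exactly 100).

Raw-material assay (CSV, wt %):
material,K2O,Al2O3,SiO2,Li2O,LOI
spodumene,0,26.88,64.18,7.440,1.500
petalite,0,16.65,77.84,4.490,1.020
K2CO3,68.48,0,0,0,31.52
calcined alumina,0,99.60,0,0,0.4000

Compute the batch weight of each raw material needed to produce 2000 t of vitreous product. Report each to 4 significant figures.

Batch per 2000 t vitreous product:
  spodumene: 882.9 t
  petalite: 413.6 t
  K2CO3: 877.0 t
  calcined alumina: 120.9 t
Total batch = 2294 t; LOI loss = 294.4 t; yield = 87.17%

Mid-chain values are shown, rounded to four significant figures, in the working. Each numeric step maintains full float precision through the solve. Every reported value is rounded a single time; derived quantities are rebuilt at full float precision (four oxide percentages, glass mass, the totals, ignition loss, the yield) starting from the weights on 2000 t of glass as written in the question or the answer.
Per-oxide target masses for 2000 t vitreous product:
  K2O: 30.03% × 2000 = 600.6 t
  Al2O3: 21.33% × 2000 = 426.6 t
  SiO2: 44.43% × 2000 = 888.6 t
  Li2O: 4.213% × 2000 = 84.26 t
Mass-balance tally per oxide from the weights as reported, per the basis as stated (sums match the target masses up to rounding of the answer):
  K2O: 877.0·0.6848 = 600.6 t (target 600.6 t)
  Al2O3: 882.9·0.2688 + 413.6·0.1665 + 120.9·0.9960 = 426.6 t (target 426.6 t)
  SiO2: 882.9·0.6418 + 413.6·0.7784 = 888.6 t (target 888.6 t)
  Li2O: 882.9·0.07440 + 413.6·0.04490 = 84.26 t (target 84.26 t)
Glass mass check: the batch minus its LOI: 2000 t (oxide target masses add up to 2000 t; versus the stated basis of 2000 t — a pure rounding effect).
Whole-batch sum: Σ batch = 2294 t; loss to ignition Σ batch·LOI = 294.4 t; yield = glass ÷ total batch = 87.17%.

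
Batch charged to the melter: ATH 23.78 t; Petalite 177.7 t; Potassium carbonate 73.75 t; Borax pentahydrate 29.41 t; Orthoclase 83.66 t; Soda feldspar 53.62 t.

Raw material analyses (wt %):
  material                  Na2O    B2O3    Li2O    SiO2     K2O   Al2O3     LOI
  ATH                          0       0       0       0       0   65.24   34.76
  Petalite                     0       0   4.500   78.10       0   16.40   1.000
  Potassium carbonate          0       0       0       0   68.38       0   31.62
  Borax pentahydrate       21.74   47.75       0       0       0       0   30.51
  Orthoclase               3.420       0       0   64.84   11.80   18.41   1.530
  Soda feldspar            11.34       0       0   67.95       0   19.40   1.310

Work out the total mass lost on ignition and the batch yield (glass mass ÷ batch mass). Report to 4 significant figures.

LOI loss = 44.32 t; glass = 397.6 t; yield = 89.97%

Intermediates are shown rounded off to 4 significant digits in the working; the whole derivation maintains full float precision at all times — each reported value is rounded a single time — all derived quantities are re-derived at full precision (the six compositions, the yield, net glass mass, ignition loss, totals) starting from the weights per 397.6 t of glass exactly as printed in either problem or answer.
Loss on ignition, line by line:
  ATH: 23.78 × 0.3476 = 8.266 t
  Petalite: 177.7 × 0.01000 = 1.777 t
  Potassium carbonate: 73.75 × 0.3162 = 23.32 t
  Borax pentahydrate: 29.41 × 0.3051 = 8.973 t
  Orthoclase: 83.66 × 0.01530 = 1.280 t
  Soda feldspar: 53.62 × 0.01310 = 0.7024 t
Total LOI = 44.32 t
Glass = batch − LOI = 441.9 − 44.32 = 397.6 t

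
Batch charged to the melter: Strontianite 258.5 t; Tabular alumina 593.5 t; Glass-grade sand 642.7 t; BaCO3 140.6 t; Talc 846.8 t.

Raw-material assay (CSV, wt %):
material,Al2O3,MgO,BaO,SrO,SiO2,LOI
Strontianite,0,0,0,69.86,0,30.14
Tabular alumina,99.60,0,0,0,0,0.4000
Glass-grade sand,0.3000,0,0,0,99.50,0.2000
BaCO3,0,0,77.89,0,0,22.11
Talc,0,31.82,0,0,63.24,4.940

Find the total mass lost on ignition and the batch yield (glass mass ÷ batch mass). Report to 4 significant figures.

Working values are shown (rounded to 4 significant digits) across the worked steps. All internal work holds full float precision at all times. Each reported figure takes exactly one rounding; all derived quantities are recomputed at full float precision (glass mass, LOI, five oxide percentages, the totals, yield) from the weighed amounts on 2328 t of glass as written in problem or answer.
Per-material ignition loss:
  Strontianite: 258.5 × 0.3014 = 77.91 t
  Tabular alumina: 593.5 × 0.004000 = 2.374 t
  Glass-grade sand: 642.7 × 0.002000 = 1.285 t
  BaCO3: 140.6 × 0.2211 = 31.09 t
  Talc: 846.8 × 0.04940 = 41.83 t
Total LOI = 154.5 t
Glass = batch − LOI = 2482 − 154.5 = 2328 t

LOI loss = 154.5 t; glass = 2328 t; yield = 93.78%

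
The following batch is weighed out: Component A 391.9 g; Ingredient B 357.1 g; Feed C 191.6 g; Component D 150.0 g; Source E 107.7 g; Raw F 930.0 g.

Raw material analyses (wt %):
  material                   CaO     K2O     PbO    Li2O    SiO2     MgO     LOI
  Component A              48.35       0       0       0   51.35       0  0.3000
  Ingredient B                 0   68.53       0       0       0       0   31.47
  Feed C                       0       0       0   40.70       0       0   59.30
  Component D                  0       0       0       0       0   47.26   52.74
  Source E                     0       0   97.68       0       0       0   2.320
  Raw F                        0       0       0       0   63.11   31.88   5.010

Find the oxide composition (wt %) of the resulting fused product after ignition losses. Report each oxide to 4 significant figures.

Glass mass = 1773 g (batch 2128 − LOI 355.4).
Composition: CaO 10.69%, K2O 13.80%, PbO 5.934%, Li2O 4.398%, SiO2 44.46%, MgO 20.72%

All arithmetic holds full precision through the solve — in-progress results appear, rounded to four significant figures, when written out — a single rounding produces each reported figure — derived quantities (ignition loss, the totals, six oxide percentages, net glass mass, the yield) are recomputed from the batch weights per 1773 g of glass at full precision, exactly as shown in question or answer.
Per-oxide mass from batch:
  CaO: 391.9·0.4835 = 189.5 g
  K2O: 357.1·0.6853 = 244.7 g
  PbO: 107.7·0.9768 = 105.2 g
  Li2O: 191.6·0.4070 = 77.98 g
  SiO2: 391.9·0.5135 + 930.0·0.6311 = 788.2 g
  MgO: 150.0·0.4726 + 930.0·0.3188 = 367.4 g
LOI: 391.9·0.003000 + 357.1·0.3147 + 191.6·0.5930 + 150.0·0.5274 + 107.7·0.02320 + 930.0·0.05010 = 355.4 g
Glass = total batch minus LOI = 2128 − 355.4 = 1773 g (= the summed oxide contributions)
percent by weight: oxide/glass ×100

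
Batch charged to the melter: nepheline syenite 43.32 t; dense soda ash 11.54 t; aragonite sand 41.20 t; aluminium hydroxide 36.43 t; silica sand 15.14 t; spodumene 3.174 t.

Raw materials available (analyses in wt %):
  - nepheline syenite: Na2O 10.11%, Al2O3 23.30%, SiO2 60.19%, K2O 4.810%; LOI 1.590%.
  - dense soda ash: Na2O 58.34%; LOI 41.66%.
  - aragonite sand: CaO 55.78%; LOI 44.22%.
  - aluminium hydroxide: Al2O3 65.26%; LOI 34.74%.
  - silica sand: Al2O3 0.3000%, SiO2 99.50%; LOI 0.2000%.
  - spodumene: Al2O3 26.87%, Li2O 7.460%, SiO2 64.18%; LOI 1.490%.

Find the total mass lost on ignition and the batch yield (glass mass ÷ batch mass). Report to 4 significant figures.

Values along the way are printed rounded to 4 significant digits at each printed step. The working math keeps full float precision in every operation; exactly one rounding goes into each reported value — the derived quantities are computed in exact precision (the six compositions, net glass mass, ignition loss, yield, the totals) from the batch weights per 114.4 t of glass, as set out in problem or answer.
Loss on ignition, line by line:
  nepheline syenite: 43.32 × 0.01590 = 0.6888 t
  dense soda ash: 11.54 × 0.4166 = 4.808 t
  aragonite sand: 41.20 × 0.4422 = 18.22 t
  aluminium hydroxide: 36.43 × 0.3474 = 12.66 t
  silica sand: 15.14 × 0.002000 = 0.03028 t
  spodumene: 3.174 × 0.01490 = 0.04729 t
Total LOI = 36.45 t
Glass = batch − LOI = 150.8 − 36.45 = 114.4 t

LOI loss = 36.45 t; glass = 114.4 t; yield = 75.83%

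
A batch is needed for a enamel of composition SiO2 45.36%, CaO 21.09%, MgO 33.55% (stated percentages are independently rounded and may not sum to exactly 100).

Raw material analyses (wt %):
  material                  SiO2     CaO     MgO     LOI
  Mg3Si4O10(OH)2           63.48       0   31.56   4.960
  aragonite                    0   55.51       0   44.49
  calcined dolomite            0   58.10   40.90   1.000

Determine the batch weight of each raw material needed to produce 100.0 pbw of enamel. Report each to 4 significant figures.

Batch per 100.0 pbw enamel:
  Mg3Si4O10(OH)2: 71.46 pbw
  aragonite: 9.847 pbw
  calcined dolomite: 26.89 pbw
Total batch = 108.2 pbw; LOI loss = 8.194 pbw; yield = 92.43%

The whole derivation maintains full float precision at every stage; in-progress results are printed, with 4-significant-digit rounding, alongside each step — every reported figure undergoes a single rounding. All derived quantities (ignition loss, three oxide percentages, glass mass, the totals, the yield) are computed in exact precision using the weight values per 100.0 pbw of glass, as given in the question or the answer.
The oxide mass targets at 100.0 pbw enamel:
  SiO2: 45.36% × 100.0 = 45.36 pbw
  CaO: 21.09% × 100.0 = 21.09 pbw
  MgO: 33.55% × 100.0 = 33.55 pbw
Per-oxide balance check from the weights as reported, under the basis named above (oxide sums agree with the targets net of answer rounding effects):
  SiO2: 71.46·0.6348 = 45.36 pbw (target 45.36 pbw)
  CaO: 9.847·0.5551 + 26.89·0.5810 = 21.09 pbw (target 21.09 pbw)
  MgO: 71.46·0.3156 + 26.89·0.4090 = 33.55 pbw (target 33.55 pbw)
Mass balance on the glass: the batch minus its LOI: 100.0 pbw (per-oxide target masses sum to 100.0 pbw; with the basis standing at 100.0 pbw — differing by rounding only).
Whole-batch sum: Σ batch = 108.2 pbw; ignition loss, Σ(batch × LOI) = 8.194 pbw; yield, glass over the total, = 92.43%.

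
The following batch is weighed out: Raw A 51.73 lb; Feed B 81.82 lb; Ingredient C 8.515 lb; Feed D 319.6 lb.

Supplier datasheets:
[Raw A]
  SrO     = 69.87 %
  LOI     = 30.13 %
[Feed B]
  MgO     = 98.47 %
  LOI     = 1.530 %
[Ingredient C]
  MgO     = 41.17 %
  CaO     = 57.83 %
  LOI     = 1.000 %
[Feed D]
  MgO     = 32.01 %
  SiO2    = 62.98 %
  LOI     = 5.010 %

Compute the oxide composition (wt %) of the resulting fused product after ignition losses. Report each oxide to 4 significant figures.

In-progress results are printed, with 4-significant-figure rounding, across the worked steps — every computation maintains full precision at all times. Every reported figure sees exactly one rounding — all derived quantities, including net glass mass, totals, LOI, the four compositions, the yield, are rebuilt from the weighed amounts for 428.7 lb of glass at full float precision as written in problem or answer.
Oxide masses out of the charge:
  SrO: 51.73·0.6987 = 36.14 lb
  MgO: 81.82·0.9847 + 8.515·0.4117 + 319.6·0.3201 = 186.4 lb
  SiO2: 319.6·0.6298 = 201.3 lb
  CaO: 8.515·0.5783 = 4.924 lb
LOI: 51.73·0.3013 + 81.82·0.01530 + 8.515·0.01000 + 319.6·0.05010 = 32.94 lb
Resulting glass, batch − LOI: 461.7 − 32.94 = 428.7 lb (the oxide masses sum to this)
oxide / glass × 100 gives the wt %

Glass mass = 428.7 lb (batch 461.7 − LOI 32.94).
Composition: SrO 8.430%, MgO 43.47%, SiO2 46.95%, CaO 1.149%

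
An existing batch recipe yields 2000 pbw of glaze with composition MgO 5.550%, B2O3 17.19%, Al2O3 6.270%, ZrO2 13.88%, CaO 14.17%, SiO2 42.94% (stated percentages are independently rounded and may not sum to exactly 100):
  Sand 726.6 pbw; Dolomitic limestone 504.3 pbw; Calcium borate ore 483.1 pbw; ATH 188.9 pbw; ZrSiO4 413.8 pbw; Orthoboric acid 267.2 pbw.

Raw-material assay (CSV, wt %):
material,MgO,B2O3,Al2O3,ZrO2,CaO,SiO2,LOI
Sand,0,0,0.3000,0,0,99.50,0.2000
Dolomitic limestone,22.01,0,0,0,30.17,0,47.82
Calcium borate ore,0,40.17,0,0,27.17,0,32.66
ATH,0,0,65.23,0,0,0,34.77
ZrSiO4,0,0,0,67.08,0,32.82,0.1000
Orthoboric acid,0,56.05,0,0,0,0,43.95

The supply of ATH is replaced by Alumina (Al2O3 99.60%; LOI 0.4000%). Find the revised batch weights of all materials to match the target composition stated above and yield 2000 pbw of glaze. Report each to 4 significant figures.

The intermediate values are shown, rounded to 4 significant digits, across the worked steps — the whole derivation carries exact precision in all steps — each reported number is rounded a single time. Derived quantities (ignition loss, the six compositions, net glass mass, the yield, the totals) are carried using the weight values on 2000 pbw of glass at exact precision as set out in either problem or answer.
The oxide mass targets at 2000 pbw glaze:
  MgO: 5.550% × 2000 = 111.0 pbw
  B2O3: 17.19% × 2000 = 343.8 pbw
  Al2O3: 6.270% × 2000 = 125.4 pbw
  ZrO2: 13.88% × 2000 = 277.6 pbw
  CaO: 14.17% × 2000 = 283.4 pbw
  SiO2: 42.94% × 2000 = 858.8 pbw
Per-oxide balance check using the reported weights, under the basis named above (summed amounts equal target values modulo rounding of the values):
  MgO: 504.3·0.2201 = 111.0 pbw (target 111.0 pbw)
  B2O3: 483.1·0.4017 + 267.2·0.5605 = 343.8 pbw (target 343.8 pbw)
  Al2O3: 726.6·0.003000 + 123.7·0.9960 = 125.4 pbw (target 125.4 pbw)
  ZrO2: 413.8·0.6708 = 277.6 pbw (target 277.6 pbw)
  CaO: 504.3·0.3017 + 483.1·0.2717 = 283.4 pbw (target 283.4 pbw)
  SiO2: 726.6·0.9950 + 413.8·0.3282 = 858.8 pbw (target 858.8 pbw)
The glass-mass cross-check: Σ batch − LOI loss = 2000 pbw (oxide target masses add up to 2000 pbw; versus the stated basis of 2000 pbw — differing by rounding only).
Whole-batch sum: Σ batch = 2519 pbw; LOI loss = Σ batch·LOI = 518.7 pbw; yield = glass ÷ total batch = 79.40%.

Revised batch per 2000 pbw glaze:
  Sand: 726.6 pbw
  Dolomitic limestone: 504.3 pbw
  Calcium borate ore: 483.1 pbw
  Alumina: 123.7 pbw
  ZrSiO4: 413.8 pbw
  Orthoboric acid: 267.2 pbw
Total batch = 2519 pbw; LOI loss = 518.7 pbw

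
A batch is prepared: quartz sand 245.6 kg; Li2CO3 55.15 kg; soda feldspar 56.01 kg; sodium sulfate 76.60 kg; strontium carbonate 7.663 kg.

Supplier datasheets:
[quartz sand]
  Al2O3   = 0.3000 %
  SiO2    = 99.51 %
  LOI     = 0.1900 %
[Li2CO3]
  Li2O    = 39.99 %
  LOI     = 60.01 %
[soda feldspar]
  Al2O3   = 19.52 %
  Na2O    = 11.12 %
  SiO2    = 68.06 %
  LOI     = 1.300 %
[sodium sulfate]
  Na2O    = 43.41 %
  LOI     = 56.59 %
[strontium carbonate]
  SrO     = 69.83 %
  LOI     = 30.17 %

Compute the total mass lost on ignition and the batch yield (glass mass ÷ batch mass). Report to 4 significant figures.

LOI loss = 79.95 kg; glass = 361.1 kg; yield = 81.87%

Every computation holds full float precision in all steps. Mid-chain values are displayed (rounded to four significant figures) in the working — each reported result sees exactly one rounding. The derived quantities, including ignition loss, the totals, glass mass, yield, five oxide percentages, are rebuilt using the weight values for 361.1 kg of glass at exact precision, as given in the problem or answer text.
LOI of each material in turn:
  quartz sand: 245.6 × 0.001900 = 0.4666 kg
  Li2CO3: 55.15 × 0.6001 = 33.10 kg
  soda feldspar: 56.01 × 0.01300 = 0.7281 kg
  sodium sulfate: 76.60 × 0.5659 = 43.35 kg
  strontium carbonate: 7.663 × 0.3017 = 2.312 kg
Total LOI = 79.95 kg
Glass = batch − LOI = 441.0 − 79.95 = 361.1 kg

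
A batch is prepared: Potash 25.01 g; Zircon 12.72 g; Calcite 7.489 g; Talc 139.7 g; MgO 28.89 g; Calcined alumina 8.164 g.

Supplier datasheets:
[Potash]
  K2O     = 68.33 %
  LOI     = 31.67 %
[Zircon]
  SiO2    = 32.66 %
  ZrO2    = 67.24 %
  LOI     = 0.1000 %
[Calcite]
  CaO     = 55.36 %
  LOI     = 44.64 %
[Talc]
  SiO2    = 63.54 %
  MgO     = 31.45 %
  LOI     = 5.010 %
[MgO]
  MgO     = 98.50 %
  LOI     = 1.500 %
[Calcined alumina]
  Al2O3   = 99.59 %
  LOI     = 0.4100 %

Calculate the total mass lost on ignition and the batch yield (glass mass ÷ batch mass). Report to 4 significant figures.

LOI loss = 18.74 g; glass = 203.2 g; yield = 91.56%

The intermediate values appear, rounded to 4 significant digits, when written out — the whole derivation carries full precision from start to finish; exactly one rounding lands on every reported number — derived quantities are recomputed in full precision (the totals, the yield, glass mass, the six compositions, LOI) from the batch weights at 203.2 g of glass, as they appear in the question or the answer.
LOI of each material in turn:
  Potash: 25.01 × 0.3167 = 7.921 g
  Zircon: 12.72 × 0.001000 = 0.01272 g
  Calcite: 7.489 × 0.4464 = 3.343 g
  Talc: 139.7 × 0.05010 = 6.999 g
  MgO: 28.89 × 0.01500 = 0.4334 g
  Calcined alumina: 8.164 × 0.004100 = 0.03347 g
Total LOI = 18.74 g
Glass = batch − LOI = 222.0 − 18.74 = 203.2 g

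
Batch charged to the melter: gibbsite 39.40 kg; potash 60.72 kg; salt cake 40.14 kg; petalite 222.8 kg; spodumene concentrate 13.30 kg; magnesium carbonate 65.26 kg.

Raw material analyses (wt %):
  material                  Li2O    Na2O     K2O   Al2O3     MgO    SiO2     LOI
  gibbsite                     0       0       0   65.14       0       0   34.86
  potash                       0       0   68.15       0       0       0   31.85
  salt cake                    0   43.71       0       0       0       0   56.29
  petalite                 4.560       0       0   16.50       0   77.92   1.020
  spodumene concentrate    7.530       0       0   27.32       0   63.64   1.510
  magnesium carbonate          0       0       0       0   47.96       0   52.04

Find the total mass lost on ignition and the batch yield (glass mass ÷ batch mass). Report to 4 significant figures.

LOI loss = 92.10 kg; glass = 349.5 kg; yield = 79.14%

Each numeric step maintains full precision through the solve; working values appear, with 4-significant-digit rounding, on the page; a single rounding yields each reported figure; derived quantities are re-derived from the weighed amounts for 349.5 kg of glass at full float precision (yield, six oxide percentages, LOI, totals, net glass mass), as written in the problem or answer text.
Material-by-material LOI:
  gibbsite: 39.40 × 0.3486 = 13.73 kg
  potash: 60.72 × 0.3185 = 19.34 kg
  salt cake: 40.14 × 0.5629 = 22.59 kg
  petalite: 222.8 × 0.01020 = 2.273 kg
  spodumene concentrate: 13.30 × 0.01510 = 0.2008 kg
  magnesium carbonate: 65.26 × 0.5204 = 33.96 kg
Total LOI = 92.10 kg
Glass = batch − LOI = 441.6 − 92.10 = 349.5 kg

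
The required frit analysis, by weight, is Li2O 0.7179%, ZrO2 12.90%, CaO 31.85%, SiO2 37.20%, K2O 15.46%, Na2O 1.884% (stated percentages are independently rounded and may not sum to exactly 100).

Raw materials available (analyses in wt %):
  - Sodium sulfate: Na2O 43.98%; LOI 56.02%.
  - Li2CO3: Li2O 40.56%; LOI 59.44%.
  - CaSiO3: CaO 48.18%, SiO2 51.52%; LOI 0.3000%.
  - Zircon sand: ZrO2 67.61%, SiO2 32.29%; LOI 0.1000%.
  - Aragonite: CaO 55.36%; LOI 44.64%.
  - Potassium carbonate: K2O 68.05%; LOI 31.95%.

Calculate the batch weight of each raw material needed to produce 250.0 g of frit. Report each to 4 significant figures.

The working math holds exact precision in all steps; values along the way appear, with 4-significant-figure rounding, across the worked steps — exactly one rounding lands on every reported figure — derived quantities, including totals, the yield, net glass mass, six oxide percentages, ignition loss, are re-derived from the weighed amounts per 250.0 g of glass in full float precision, as quoted within problem or answer.
Per-oxide target masses for 250.0 g frit:
  Li2O: 0.7179% × 250.0 = 1.795 g
  ZrO2: 12.90% × 250.0 = 32.25 g
  CaO: 31.85% × 250.0 = 79.62 g
  SiO2: 37.20% × 250.0 = 93.00 g
  K2O: 15.46% × 250.0 = 38.65 g
  Na2O: 1.884% × 250.0 = 4.710 g
Checking each oxide sum from the weights as reported, against the basis in use (oxide sums agree with the targets given rounding of the digits):
  Li2O: 4.425·0.4056 = 1.795 g (target 1.795 g)
  ZrO2: 47.70·0.6761 = 32.25 g (target 32.25 g)
  CaO: 150.6·0.4818 + 12.75·0.5536 = 79.62 g (target 79.62 g)
  SiO2: 150.6·0.5152 + 47.70·0.3229 = 92.99 g (target 93.00 g)
  K2O: 56.80·0.6805 = 38.65 g (target 38.65 g)
  Na2O: 10.71·0.4398 = 4.710 g (target 4.710 g)
Glass-mass closure: whole batch net of LOI = 250.0 g (the targets, summed, come to 250.0 g; with the basis standing at 250.0 g — a pure rounding effect).
Summing the batch: Σ batch = 283.0 g; Σ batch·LOI gives LOI loss = 32.97 g; as yield: glass ÷ batch → 88.35%.

Batch per 250.0 g frit:
  Sodium sulfate: 10.71 g
  Li2CO3: 4.425 g
  CaSiO3: 150.6 g
  Zircon sand: 47.70 g
  Aragonite: 12.75 g
  Potassium carbonate: 56.80 g
Total batch = 283.0 g; LOI loss = 32.97 g; yield = 88.35%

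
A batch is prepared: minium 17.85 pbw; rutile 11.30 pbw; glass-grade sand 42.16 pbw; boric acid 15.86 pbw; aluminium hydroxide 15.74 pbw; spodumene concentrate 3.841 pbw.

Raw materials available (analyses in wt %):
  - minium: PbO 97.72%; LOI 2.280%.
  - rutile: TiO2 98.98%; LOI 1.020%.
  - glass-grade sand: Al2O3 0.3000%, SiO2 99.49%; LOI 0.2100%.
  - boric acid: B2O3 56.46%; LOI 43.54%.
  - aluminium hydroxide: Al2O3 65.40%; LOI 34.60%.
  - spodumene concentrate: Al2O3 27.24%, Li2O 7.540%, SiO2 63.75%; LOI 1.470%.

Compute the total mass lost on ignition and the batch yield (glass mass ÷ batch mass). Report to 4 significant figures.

LOI loss = 13.02 pbw; glass = 93.73 pbw; yield = 87.80%

The whole derivation keeps full float precision at each step — mid-chain values are displayed (rounded to 4 significant figures) in the working — every reported number takes just one rounding — all derived quantities, which include ignition loss, the yield, net glass mass, totals, six oxide percentages, are computed in full float precision, exactly as printed in question or answer, from the batch weights per 93.73 pbw of glass.
Ignition loss by material:
  minium: 17.85 × 0.02280 = 0.4070 pbw
  rutile: 11.30 × 0.01020 = 0.1153 pbw
  glass-grade sand: 42.16 × 0.002100 = 0.08854 pbw
  boric acid: 15.86 × 0.4354 = 6.905 pbw
  aluminium hydroxide: 15.74 × 0.3460 = 5.446 pbw
  spodumene concentrate: 3.841 × 0.01470 = 0.05646 pbw
Total LOI = 13.02 pbw
Glass = batch − LOI = 106.8 − 13.02 = 93.73 pbw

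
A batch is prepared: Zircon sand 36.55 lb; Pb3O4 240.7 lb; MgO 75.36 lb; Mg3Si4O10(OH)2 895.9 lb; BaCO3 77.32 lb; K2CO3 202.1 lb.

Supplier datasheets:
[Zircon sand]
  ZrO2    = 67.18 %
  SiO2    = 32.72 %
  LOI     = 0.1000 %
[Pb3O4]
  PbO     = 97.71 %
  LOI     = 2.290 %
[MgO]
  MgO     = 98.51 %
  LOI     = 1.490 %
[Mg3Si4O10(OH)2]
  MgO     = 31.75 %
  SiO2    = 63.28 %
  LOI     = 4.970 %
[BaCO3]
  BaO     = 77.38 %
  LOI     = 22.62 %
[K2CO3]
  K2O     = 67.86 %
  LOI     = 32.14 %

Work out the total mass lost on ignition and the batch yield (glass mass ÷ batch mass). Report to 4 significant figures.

LOI loss = 133.6 lb; glass = 1394 lb; yield = 91.25%

Rounding to 4 significant figures governs each intermediate as displayed; the working math maintains full float precision in every operation — a single rounding finalizes each reported value; the derived quantities (glass mass, LOI, yield, the six compositions, the totals) are re-derived starting from the weights on 1394 lb of glass in full float precision, precisely as stated by the problem or answer text.
Loss on ignition, line by line:
  Zircon sand: 36.55 × 0.001000 = 0.03655 lb
  Pb3O4: 240.7 × 0.02290 = 5.512 lb
  MgO: 75.36 × 0.01490 = 1.123 lb
  Mg3Si4O10(OH)2: 895.9 × 0.04970 = 44.53 lb
  BaCO3: 77.32 × 0.2262 = 17.49 lb
  K2CO3: 202.1 × 0.3214 = 64.95 lb
Total LOI = 133.6 lb
Glass = batch − LOI = 1528 − 133.6 = 1394 lb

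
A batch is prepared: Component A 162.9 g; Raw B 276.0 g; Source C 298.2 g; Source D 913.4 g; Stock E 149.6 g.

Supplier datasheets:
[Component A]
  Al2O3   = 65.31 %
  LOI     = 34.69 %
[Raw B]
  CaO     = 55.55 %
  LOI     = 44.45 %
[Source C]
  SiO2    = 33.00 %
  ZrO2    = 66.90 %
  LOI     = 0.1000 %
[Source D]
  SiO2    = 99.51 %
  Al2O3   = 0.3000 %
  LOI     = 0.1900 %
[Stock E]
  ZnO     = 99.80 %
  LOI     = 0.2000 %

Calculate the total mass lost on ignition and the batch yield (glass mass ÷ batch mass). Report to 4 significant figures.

Working values appear rounded to 4 significant digits as written. All internal work maintains full float precision through every step; exactly one rounding lands on every reported result — all derived quantities (glass mass, yield, LOI, totals, five oxide percentages) are recomputed using the weight values at 1619 g of glass at exact precision, as written in the problem or the answer.
Ignition loss by material:
  Component A: 162.9 × 0.3469 = 56.51 g
  Raw B: 276.0 × 0.4445 = 122.7 g
  Source C: 298.2 × 0.001000 = 0.2982 g
  Source D: 913.4 × 0.001900 = 1.735 g
  Stock E: 149.6 × 0.002000 = 0.2992 g
Total LOI = 181.5 g
Glass = batch − LOI = 1800 − 181.5 = 1619 g

LOI loss = 181.5 g; glass = 1619 g; yield = 89.92%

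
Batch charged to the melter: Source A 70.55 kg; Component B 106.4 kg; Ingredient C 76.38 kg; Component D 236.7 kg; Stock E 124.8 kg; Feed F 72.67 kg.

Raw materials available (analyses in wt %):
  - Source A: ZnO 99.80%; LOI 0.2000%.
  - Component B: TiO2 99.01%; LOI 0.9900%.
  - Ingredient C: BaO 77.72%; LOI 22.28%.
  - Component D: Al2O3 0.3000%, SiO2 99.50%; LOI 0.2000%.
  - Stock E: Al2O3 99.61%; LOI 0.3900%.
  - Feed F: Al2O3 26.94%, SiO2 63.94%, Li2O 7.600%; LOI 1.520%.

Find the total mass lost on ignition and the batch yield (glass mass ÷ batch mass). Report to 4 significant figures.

Mid-chain values are displayed rounded off to 4 significant digits between the steps; the working math carries exact precision at all times. Every reported figure is rounded a single time; derived quantities (totals, yield, net glass mass, ignition loss, six oxide percentages) are re-derived at full precision using the weight values for 667.2 kg of glass as quoted within question or answer.
LOI of each material in turn:
  Source A: 70.55 × 0.002000 = 0.1411 kg
  Component B: 106.4 × 0.009900 = 1.053 kg
  Ingredient C: 76.38 × 0.2228 = 17.02 kg
  Component D: 236.7 × 0.002000 = 0.4734 kg
  Stock E: 124.8 × 0.003900 = 0.4867 kg
  Feed F: 72.67 × 0.01520 = 1.105 kg
Total LOI = 20.28 kg
Glass = batch − LOI = 687.5 − 20.28 = 667.2 kg

LOI loss = 20.28 kg; glass = 667.2 kg; yield = 97.05%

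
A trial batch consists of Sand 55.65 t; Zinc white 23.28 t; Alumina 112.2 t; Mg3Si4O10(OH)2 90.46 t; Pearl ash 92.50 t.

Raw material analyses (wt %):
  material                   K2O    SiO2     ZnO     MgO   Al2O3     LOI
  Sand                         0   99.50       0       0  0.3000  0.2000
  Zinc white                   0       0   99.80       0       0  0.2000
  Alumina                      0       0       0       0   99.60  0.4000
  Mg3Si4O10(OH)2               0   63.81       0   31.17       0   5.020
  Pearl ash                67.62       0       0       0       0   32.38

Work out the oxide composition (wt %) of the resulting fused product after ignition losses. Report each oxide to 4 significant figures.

Glass mass = 339.0 t (batch 374.1 − LOI 35.10).
Composition: K2O 18.45%, SiO2 33.36%, ZnO 6.854%, MgO 8.318%, Al2O3 33.02%

Every computation keeps full float precision end to end — working values are shown, rounded to four significant digits, as written; every reported value is rounded only once — all derived quantities (net glass mass, ignition loss, the totals, five oxide percentages, yield) are re-derived starting from the weights per 339.0 t of glass at full precision, as given in question or answer.
Per-oxide mass from batch:
  K2O: 92.50·0.6762 = 62.55 t
  SiO2: 55.65·0.9950 + 90.46·0.6381 = 113.1 t
  ZnO: 23.28·0.9980 = 23.23 t
  MgO: 90.46·0.3117 = 28.20 t
  Al2O3: 55.65·0.003000 + 112.2·0.9960 = 111.9 t
LOI: 55.65·0.002000 + 23.28·0.002000 + 112.2·0.004000 + 90.46·0.05020 + 92.50·0.3238 = 35.10 t
Glass mass = batch − LOI = 374.1 − 35.10 = 339.0 t (consistent with Σ oxide mass)
oxide / glass × 100 gives the wt %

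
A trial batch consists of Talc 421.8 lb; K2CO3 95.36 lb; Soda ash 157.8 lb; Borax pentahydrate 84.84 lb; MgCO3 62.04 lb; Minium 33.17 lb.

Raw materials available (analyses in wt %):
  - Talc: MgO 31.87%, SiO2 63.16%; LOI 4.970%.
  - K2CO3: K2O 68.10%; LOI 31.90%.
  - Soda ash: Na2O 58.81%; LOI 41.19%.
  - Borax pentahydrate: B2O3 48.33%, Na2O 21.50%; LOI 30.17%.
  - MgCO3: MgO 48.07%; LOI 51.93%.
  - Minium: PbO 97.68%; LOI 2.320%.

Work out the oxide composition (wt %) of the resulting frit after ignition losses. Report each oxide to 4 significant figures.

Working values are shown rounded to four significant digits within the worked lines; each numeric step carries full precision from start to finish — every reported number undergoes a single rounding; the derived quantities, including glass mass, six oxide percentages, the yield, LOI, the totals, are carried from the batch weights per 680.0 lb of glass at full float precision as written in the problem or the answer.
Per-oxide mass from batch:
  K2O: 95.36·0.6810 = 64.94 lb
  MgO: 421.8·0.3187 + 62.04·0.4807 = 164.3 lb
  B2O3: 84.84·0.4833 = 41.00 lb
  PbO: 33.17·0.9768 = 32.40 lb
  Na2O: 157.8·0.5881 + 84.84·0.2150 = 111.0 lb
  SiO2: 421.8·0.6316 = 266.4 lb
LOI: 421.8·0.04970 + 95.36·0.3190 + 157.8·0.4119 + 84.84·0.3017 + 62.04·0.5193 + 33.17·0.02320 = 175.0 lb
Glass = total batch minus LOI = 855.0 − 175.0 = 680.0 lb (consistent with Σ oxide mass)
percent by weight: oxide/glass ×100

Glass mass = 680.0 lb (batch 855.0 − LOI 175.0).
Composition: K2O 9.549%, MgO 24.15%, B2O3 6.029%, PbO 4.764%, Na2O 16.33%, SiO2 39.18%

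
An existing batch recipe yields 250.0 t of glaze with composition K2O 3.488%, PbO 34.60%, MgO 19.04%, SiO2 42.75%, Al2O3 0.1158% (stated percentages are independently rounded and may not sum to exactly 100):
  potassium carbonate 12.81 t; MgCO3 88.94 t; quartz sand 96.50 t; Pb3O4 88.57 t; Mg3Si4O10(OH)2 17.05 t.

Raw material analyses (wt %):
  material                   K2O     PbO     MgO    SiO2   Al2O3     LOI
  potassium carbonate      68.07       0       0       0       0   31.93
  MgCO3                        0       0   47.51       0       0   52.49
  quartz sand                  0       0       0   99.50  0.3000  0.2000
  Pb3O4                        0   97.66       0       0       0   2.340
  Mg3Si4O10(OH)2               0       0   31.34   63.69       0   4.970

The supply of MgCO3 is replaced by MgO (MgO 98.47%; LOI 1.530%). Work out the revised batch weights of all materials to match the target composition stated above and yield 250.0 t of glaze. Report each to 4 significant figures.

Revised batch per 250.0 t glaze:
  potassium carbonate: 12.81 t
  MgO: 42.91 t
  quartz sand: 96.50 t
  Pb3O4: 88.57 t
  Mg3Si4O10(OH)2: 17.05 t
Total batch = 257.8 t; LOI loss = 7.860 t

Each numeric step runs at full float precision at every stage. In-progress results are displayed, rounded to four significant figures, alongside each step — each reported value carries a single rounding — derived quantities (five oxide percentages, ignition loss, the yield, glass mass, the totals) are recomputed using the weight values for 250.0 t of glass at full float precision exactly as shown in the problem or answer text.
Oxide mass targets, per 250.0 t glaze:
  K2O: 3.488% × 250.0 = 8.720 t
  PbO: 34.60% × 250.0 = 86.50 t
  MgO: 19.04% × 250.0 = 47.60 t
  SiO2: 42.75% × 250.0 = 106.9 t
  Al2O3: 0.1158% × 250.0 = 0.2895 t
A balance pass over the oxides, per the reported batch figures, relative to the basis at hand (delivered sums recover each target within answer rounding):
  K2O: 12.81·0.6807 = 8.720 t (target 8.720 t)
  PbO: 88.57·0.9766 = 86.50 t (target 86.50 t)
  MgO: 42.91·0.9847 + 17.05·0.3134 = 47.60 t (target 47.60 t)
  SiO2: 96.50·0.9950 + 17.05·0.6369 = 106.9 t (target 106.9 t)
  Al2O3: 96.50·0.003000 = 0.2895 t (target 0.2895 t)
Glass-mass closure: the batch minus its LOI: 250.0 t (the targets, summed, come to 250.0 t; basis as stated: 250.0 t — a pure rounding effect).
Summing the batch: Σ batch = 257.8 t; ignition loss, Σ(batch × LOI) = 7.860 t; the yield ratio, glass ÷ batch: 96.95%.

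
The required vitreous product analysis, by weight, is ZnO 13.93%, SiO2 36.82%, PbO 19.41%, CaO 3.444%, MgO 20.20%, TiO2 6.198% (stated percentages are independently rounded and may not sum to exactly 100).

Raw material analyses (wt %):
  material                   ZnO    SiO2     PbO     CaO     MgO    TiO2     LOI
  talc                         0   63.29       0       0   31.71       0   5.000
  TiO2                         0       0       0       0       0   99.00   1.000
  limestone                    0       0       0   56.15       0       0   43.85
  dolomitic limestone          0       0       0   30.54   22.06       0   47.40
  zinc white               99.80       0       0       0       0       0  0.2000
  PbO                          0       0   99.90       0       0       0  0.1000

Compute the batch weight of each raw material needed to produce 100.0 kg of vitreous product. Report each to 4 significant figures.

Intermediates are displayed rounded to 4 significant digits in the working — full precision is maintained through every step. Every reported figure takes just one rounding. Derived quantities, including the totals, ignition loss, the six compositions, yield, net glass mass, are computed using the weight values per 100.0 kg of glass at full precision precisely as stated by the problem or the answer.
Oxide-by-oxide targets in 100.0 kg vitreous product:
  ZnO: 13.93% × 100.0 = 13.93 kg
  SiO2: 36.82% × 100.0 = 36.82 kg
  PbO: 19.41% × 100.0 = 19.41 kg
  CaO: 3.444% × 100.0 = 3.444 kg
  MgO: 20.20% × 100.0 = 20.20 kg
  TiO2: 6.198% × 100.0 = 6.198 kg
Checking each oxide sum on the weights just shown, on the stated basis (summed amounts equal target values inside rounding margins):
  ZnO: 13.96·0.9980 = 13.93 kg (target 13.93 kg)
  SiO2: 58.18·0.6329 = 36.82 kg (target 36.82 kg)
  PbO: 19.43·0.9990 = 19.41 kg (target 19.41 kg)
  CaO: 1.813·0.5615 + 7.943·0.3054 = 3.444 kg (target 3.444 kg)
  MgO: 58.18·0.3171 + 7.943·0.2206 = 20.20 kg (target 20.20 kg)
  TiO2: 6.261·0.9900 = 6.198 kg (target 6.198 kg)
Glass-mass bookkeeping: total batch − LOI = 100.0 kg (per-oxide target masses sum to 100.0 kg; against the stated basis, 100.0 kg — any gap is answer rounding).
Batch total: Σ batch = 107.6 kg; Σ batch·LOI gives LOI loss = 7.579 kg; yield: glass divided by total = 92.96%.

Batch per 100.0 kg vitreous product:
  talc: 58.18 kg
  TiO2: 6.261 kg
  limestone: 1.813 kg
  dolomitic limestone: 7.943 kg
  zinc white: 13.96 kg
  PbO: 19.43 kg
Total batch = 107.6 kg; LOI loss = 7.579 kg; yield = 92.96%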